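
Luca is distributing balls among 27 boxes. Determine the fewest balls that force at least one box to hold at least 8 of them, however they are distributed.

190

With 189 balls one could put exactly 7 in each of the 27 boxes, and no box would reach 8.
One more ball must land in a box that already has 7, giving it 8.
So 27 × 7 + 1 = 190 balls are required.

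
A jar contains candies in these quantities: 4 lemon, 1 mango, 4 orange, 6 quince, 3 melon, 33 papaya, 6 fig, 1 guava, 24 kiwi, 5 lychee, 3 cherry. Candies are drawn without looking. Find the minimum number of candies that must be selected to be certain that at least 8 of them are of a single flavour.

An adversary could hand out at most 7 candies per flavour (9 flavours run out sooner): 4 + 1 + 4 + 6 + 3 + 7 + 6 + 1 + 7 + 5 + 3 = 47 candies and still no flavour has 8.
Pigeonhole: one more candy lands in a flavour already at 7, so 48 draws are enough and 47 are not.

48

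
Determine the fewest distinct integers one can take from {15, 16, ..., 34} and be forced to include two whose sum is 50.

12

Two chosen integers sum to 50 exactly when both halves of some pair {x, 50−x} with 16 ≤ x ≤ 50−x ≤ 34 are chosen — 9 such pairs.
The remaining 2 elements (those with no distinct partner in range) can never complete a 50-sum, so the worst case takes all of them and one from each pair: 2 + 9 = 11.
The 12th integer has to be the second member of some pair, so 11 + 1 = 12.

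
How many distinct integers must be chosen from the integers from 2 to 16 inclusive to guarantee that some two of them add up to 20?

10

Two chosen integers sum to 20 exactly when both halves of some pair {x, 20−x} with 4 ≤ x ≤ 20−x ≤ 16 are chosen — 6 such pairs.
The remaining 3 elements (those with no distinct partner in range) can never complete a 20-sum, so the worst case takes all of them and one from each pair: 3 + 6 = 9.
Pigeonhole: the 10th integer has to be the second member of some pair, so 9 + 1 = 10.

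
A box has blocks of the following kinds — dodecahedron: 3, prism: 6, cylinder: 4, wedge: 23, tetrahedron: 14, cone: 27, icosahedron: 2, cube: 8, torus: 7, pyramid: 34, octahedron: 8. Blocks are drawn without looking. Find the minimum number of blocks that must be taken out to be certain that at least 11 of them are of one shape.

79

An adversary could hand out at most 10 blocks per shape (7 shapes run out sooner): 3 + 6 + 4 + 10 + 10 + 10 + 2 + 8 + 7 + 10 + 8 = 78 blocks and still no shape has 11.
By pigeonhole, one more block lands in a shape already at 10, so 79 draws are enough and 78 are not.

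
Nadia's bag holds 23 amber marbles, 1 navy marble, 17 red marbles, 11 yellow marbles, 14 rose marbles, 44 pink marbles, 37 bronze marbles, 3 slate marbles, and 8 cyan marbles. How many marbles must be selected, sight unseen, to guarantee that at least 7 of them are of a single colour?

47

An adversary could hand out at most 6 marbles per colour (navy, slate run out sooner): 6 + 1 + 6 + 6 + 6 + 6 + 6 + 3 + 6 = 46 marbles and still no colour has 7.
One more marble lands in a colour already at 6, so 47 draws are enough and 46 are not.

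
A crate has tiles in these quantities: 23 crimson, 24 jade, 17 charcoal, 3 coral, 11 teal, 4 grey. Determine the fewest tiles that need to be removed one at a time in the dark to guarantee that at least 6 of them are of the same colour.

28

An adversary could hand out at most 5 tiles per colour (coral, grey run out sooner): 5 + 5 + 5 + 3 + 5 + 4 = 27 tiles and still no colour has 6.
Pigeonhole: one more tile lands in a colour already at 5, so 28 draws are enough and 27 are not.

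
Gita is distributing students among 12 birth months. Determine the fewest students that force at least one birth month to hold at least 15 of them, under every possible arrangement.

169

With 168 students one could put exactly 14 in each of the 12 birth months, and no birth month would reach 15.
Pigeonhole: one more student must land in a birth month that already has 14, giving it 15.
So 12 × 14 + 1 = 169 students are required.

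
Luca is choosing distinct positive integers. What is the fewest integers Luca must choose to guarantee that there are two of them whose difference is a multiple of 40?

41

Integers whose pairwise differences are multiples of 40 are exactly those sharing a remainder mod 40. By the pigeonhole principle, the 40 residue classes mod 40 are the pigeonholes.
With 40 integers one could put 1 in each residue class and have no class reach 2.
The 41st integer pushes some class to 2, so 40·1 + 1 = 41.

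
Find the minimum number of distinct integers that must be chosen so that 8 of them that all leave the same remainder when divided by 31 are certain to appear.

218

The 31 residue classes mod 31 are the pigeonholes.
With 217 integers one could put 7 in each residue class and have no class reach 8.
The 218th integer pushes some class to 8, so 31·7 + 1 = 218.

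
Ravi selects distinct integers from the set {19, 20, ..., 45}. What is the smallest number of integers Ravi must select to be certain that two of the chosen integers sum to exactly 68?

Two chosen integers sum to 68 exactly when both halves of some pair {x, 68−x} with 23 ≤ x ≤ 68−x ≤ 45 are chosen — 11 such pairs.
The remaining 5 elements (those with no distinct partner in range) can never complete a 68-sum, so the worst case takes all of them and one from each pair: 5 + 11 = 16.
The 17th integer has to be the second member of some pair, so 16 + 1 = 17.

17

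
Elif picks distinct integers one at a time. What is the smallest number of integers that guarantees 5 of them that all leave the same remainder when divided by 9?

The 9 residue classes mod 9 are the pigeonholes.
With 36 integers one could put 4 in each residue class and have no class reach 5.
The 37th integer pushes some class to 5, so 9·4 + 1 = 37.

37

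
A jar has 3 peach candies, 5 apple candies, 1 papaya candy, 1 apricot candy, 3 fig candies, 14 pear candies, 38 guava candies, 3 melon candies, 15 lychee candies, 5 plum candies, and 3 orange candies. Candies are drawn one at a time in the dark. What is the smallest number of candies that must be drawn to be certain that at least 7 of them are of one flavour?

An adversary could hand out at most 6 candies per flavour (8 flavours run out sooner): 3 + 5 + 1 + 1 + 3 + 6 + 6 + 3 + 6 + 5 + 3 = 42 candies and still no flavour has 7.
One more candy lands in a flavour already at 6, so 43 draws are enough and 42 are not.

43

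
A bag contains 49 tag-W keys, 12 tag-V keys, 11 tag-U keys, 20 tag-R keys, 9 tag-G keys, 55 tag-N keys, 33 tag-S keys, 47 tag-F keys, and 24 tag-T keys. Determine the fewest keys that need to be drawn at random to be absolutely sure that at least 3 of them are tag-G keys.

In the worst case for collecting tag-G keys, every non-tag-G key comes out first.
There are 49 + 12 + 11 + 20 + 55 + 33 + 47 + 24 = 251 non-tag-G keys altogether.
After those, each further key must be tag-G, so 251 + 3 = 254 draws guarantee 3 tag-G keys.

254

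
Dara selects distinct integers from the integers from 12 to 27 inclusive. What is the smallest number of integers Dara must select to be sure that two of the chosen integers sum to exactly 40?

10

Two chosen integers sum to 40 exactly when both halves of some pair {x, 40−x} with 13 ≤ x ≤ 40−x ≤ 27 are chosen — 7 such pairs.
The remaining 2 elements (those with no distinct partner in range) can never complete a 40-sum, so the worst case takes all of them and one from each pair: 2 + 7 = 9.
By the pigeonhole principle, the 10th integer has to be the second member of some pair, so 9 + 1 = 10.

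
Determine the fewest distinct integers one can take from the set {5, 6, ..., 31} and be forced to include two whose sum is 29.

18

Group the elements by complementary pair {x, 29−x}: {5,24}, {6,23}, {7,22}, …, giving 10 two-element pairs and 7 integers whose partner 29−x falls outside [5,31].
Treating each of those 17 groups as a pigeonhole, one can pick one integer per group — 17 integers — with no two summing to 29.
The 18th integer lands in an occupied pair, forcing a sum of 29.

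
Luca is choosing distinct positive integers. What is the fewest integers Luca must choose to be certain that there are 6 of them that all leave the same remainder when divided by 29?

The 29 residue classes mod 29 are the pigeonholes.
With 145 integers one could put 5 in each residue class and have no class reach 6.
The 146th integer pushes some class to 6, so 29·5 + 1 = 146.

146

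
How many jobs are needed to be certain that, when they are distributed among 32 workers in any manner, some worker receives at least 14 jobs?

With 416 jobs one could put exactly 13 in each of the 32 workers, and no worker would reach 14.
One more job must land in a worker that already has 13, giving it 14.
So 32 × 13 + 1 = 417 jobs are required.

417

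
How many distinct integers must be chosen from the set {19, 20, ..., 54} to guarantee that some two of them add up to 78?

22

Two chosen integers sum to 78 exactly when both halves of some pair {x, 78−x} with 24 ≤ x ≤ 78−x ≤ 54 are chosen — 15 such pairs.
The remaining 6 elements (those with no distinct partner in range) can never complete a 78-sum, so the worst case takes all of them and one from each pair: 6 + 15 = 21.
The 22nd integer has to be the second member of some pair, so 21 + 1 = 22.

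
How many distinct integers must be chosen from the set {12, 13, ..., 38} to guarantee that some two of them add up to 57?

18

Group the elements by complementary pair {x, 57−x}: {19,38}, {20,37}, {21,36}, …, giving 10 two-element pairs and 7 integers whose partner 57−x falls outside [12,38].
Treating each of those 17 groups as a pigeonhole, one can pick one integer per group — 17 integers — with no two summing to 57.
The 18th integer lands in an occupied pair, forcing a sum of 57.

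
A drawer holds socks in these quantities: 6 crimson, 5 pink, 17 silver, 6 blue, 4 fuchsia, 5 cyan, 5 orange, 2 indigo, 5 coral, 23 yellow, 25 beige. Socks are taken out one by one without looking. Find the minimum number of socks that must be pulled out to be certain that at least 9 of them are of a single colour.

63

An adversary could hand out at most 8 socks per colour (8 colours run out sooner): 6 + 5 + 8 + 6 + 4 + 5 + 5 + 2 + 5 + 8 + 8 = 62 socks and still no colour has 9.
One more sock lands in a colour already at 8, so 63 draws are enough and 62 are not.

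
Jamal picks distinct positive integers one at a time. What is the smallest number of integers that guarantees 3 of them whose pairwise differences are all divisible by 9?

19

Integers whose pairwise differences are multiples of 9 are exactly those sharing a remainder mod 9. The 9 residue classes mod 9 are the pigeonholes.
With 18 integers one could put 2 in each residue class and have no class reach 3.
The 19th integer pushes some class to 3, so 9·2 + 1 = 19.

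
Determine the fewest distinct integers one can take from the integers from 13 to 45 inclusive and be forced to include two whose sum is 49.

Two chosen integers sum to 49 exactly when both halves of some pair {x, 49−x} with 13 ≤ x ≤ 49−x ≤ 36 are chosen — 12 such pairs.
The remaining 9 elements (those with no distinct partner in range) can never complete a 49-sum, so the worst case takes all of them and one from each pair: 9 + 12 = 21.
The 22nd integer has to be the second member of some pair, so 21 + 1 = 22.

22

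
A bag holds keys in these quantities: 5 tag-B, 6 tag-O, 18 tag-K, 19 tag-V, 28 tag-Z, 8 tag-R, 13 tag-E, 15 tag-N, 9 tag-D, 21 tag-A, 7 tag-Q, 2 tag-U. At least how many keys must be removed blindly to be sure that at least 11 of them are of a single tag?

98

The 12 tags are the holes; the keys drawn are the pigeons.
To avoid 11 of any one tag, the worst case takes at most 10 of each tag, or every key of a tag that has fewer than 10.
That gives 5 + 6 + 10 + 10 + 10 + 8 + 10 + 10 + 9 + 10 + 7 + 2 = 97 keys with no tag reaching 11.
The next key forces some tag to 11, so 97 + 1 = 98.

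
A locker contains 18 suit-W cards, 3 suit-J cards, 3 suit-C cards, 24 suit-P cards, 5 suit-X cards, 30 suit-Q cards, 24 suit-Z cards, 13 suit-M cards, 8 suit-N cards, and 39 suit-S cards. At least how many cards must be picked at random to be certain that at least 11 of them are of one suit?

By the pigeonhole principle, put each drawn card into a box by suit. The largest draw with every box below 11 takes min(count, 10) from each suit; suits with fewer than 10 contribute all they have.
Σ min(cᵢ, 10) = 10 + 3 + 3 + 10 + 5 + 10 + 10 + 10 + 8 + 10 = 79.
Draw number 79 + 1 = 80 must push one box to 11.

80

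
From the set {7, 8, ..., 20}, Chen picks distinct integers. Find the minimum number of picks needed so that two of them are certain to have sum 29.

Group the elements by complementary pair {x, 29−x}: {9,20}, {10,19}, {11,18}, …, giving 6 two-element pairs and 2 integers whose partner 29−x falls outside [7,20].
By pigeonhole, treating each of those 8 groups as a pigeonhole, one can pick one integer per group — 8 integers — with no two summing to 29.
The 9th integer lands in an occupied pair, forcing a sum of 29.

9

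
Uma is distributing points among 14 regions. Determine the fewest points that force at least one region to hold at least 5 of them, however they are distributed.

57

With 56 points one could put exactly 4 in each of the 14 regions, and no region would reach 5.
One more point must land in a region that already has 4, giving it 5.
So 14 × 4 + 1 = 57 points are required.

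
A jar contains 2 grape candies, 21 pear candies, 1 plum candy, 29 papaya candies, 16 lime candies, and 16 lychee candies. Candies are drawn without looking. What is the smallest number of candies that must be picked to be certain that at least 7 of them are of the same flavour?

Put each drawn candy into a box by flavour. The largest draw with every box below 7 takes min(count, 6) from each flavour; flavours with fewer than 6 contribute all they have.
Σ min(cᵢ, 6) = 2 + 6 + 1 + 6 + 6 + 6 = 27.
Draw number 27 + 1 = 28 must push one box to 7.

28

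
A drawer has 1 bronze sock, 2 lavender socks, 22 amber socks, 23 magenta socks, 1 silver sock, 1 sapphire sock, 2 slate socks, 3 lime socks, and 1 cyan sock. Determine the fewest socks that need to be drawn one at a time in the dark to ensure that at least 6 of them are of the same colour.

The 9 colours are the holes; the socks drawn are the pigeons.
To avoid 6 of any one colour, the worst case takes at most 5 of each colour, or every sock of a colour that has fewer than 5.
That gives 1 + 2 + 5 + 5 + 1 + 1 + 2 + 3 + 1 = 21 socks with no colour reaching 6.
The next sock forces some colour to 6, so 21 + 1 = 22.

22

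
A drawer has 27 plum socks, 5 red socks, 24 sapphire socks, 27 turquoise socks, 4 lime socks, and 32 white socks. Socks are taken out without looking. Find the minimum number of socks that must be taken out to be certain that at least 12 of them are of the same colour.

54

By the pigeonhole principle, the 6 colours are the holes; the socks drawn are the pigeons.
To avoid 12 of any one colour, the worst case takes at most 11 of each colour, or every sock of a colour that has fewer than 11.
That gives 11 + 5 + 11 + 11 + 4 + 11 = 53 socks with no colour reaching 12.
The next sock forces some colour to 12, so 53 + 1 = 54.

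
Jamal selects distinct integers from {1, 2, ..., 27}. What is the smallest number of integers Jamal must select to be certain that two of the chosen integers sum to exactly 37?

19

Two chosen integers sum to 37 exactly when both halves of some pair {x, 37−x} with 10 ≤ x ≤ 37−x ≤ 27 are chosen — 9 such pairs.
The remaining 9 elements (those with no distinct partner in range) can never complete a 37-sum, so the worst case takes all of them and one from each pair: 9 + 9 = 18.
By pigeonhole, the 19th integer has to be the second member of some pair, so 18 + 1 = 19.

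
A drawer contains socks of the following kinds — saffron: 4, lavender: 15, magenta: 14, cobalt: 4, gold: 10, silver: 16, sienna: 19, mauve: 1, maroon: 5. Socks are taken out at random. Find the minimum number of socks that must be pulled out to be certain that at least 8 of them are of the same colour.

By pigeonhole, put each drawn sock into a box by colour. The largest draw with every box below 8 takes min(count, 7) from each colour; colours with fewer than 7 contribute all they have.
Σ min(cᵢ, 7) = 4 + 7 + 7 + 4 + 7 + 7 + 7 + 1 + 5 = 49.
Draw number 49 + 1 = 50 must push one box to 8.

50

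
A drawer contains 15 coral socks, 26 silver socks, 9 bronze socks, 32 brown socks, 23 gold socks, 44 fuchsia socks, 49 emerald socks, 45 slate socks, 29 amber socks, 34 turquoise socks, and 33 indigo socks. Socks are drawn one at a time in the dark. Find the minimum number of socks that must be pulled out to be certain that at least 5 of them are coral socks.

In the worst case for collecting coral socks, every non-coral sock comes out first.
There are 26 + 9 + 32 + 23 + 44 + 49 + 45 + 29 + 34 + 33 = 324 non-coral socks altogether.
After those, each further sock must be coral, so 324 + 5 = 329 draws guarantee 5 coral socks.

329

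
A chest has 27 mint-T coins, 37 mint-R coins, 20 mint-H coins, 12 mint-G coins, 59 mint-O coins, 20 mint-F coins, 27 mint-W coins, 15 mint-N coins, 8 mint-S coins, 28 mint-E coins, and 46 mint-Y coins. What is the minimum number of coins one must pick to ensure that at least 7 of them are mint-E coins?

278

In the worst case for collecting mint-E coins, every non-mint-E coin comes out first.
There are 27 + 37 + 20 + 12 + 59 + 20 + 27 + 15 + 8 + 46 = 271 non-mint-E coins altogether.
After those, each further coin must be mint-E, so 271 + 7 = 278 draws guarantee 7 mint-E coins.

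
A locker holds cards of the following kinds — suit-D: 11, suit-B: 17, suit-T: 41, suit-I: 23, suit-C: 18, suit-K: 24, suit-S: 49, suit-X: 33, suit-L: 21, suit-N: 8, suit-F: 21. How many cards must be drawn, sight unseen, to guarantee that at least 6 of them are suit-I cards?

In the worst case for collecting suit-I cards, every non-suit-I card comes out first.
There are 11 + 17 + 41 + 18 + 24 + 49 + 33 + 21 + 8 + 21 = 243 non-suit-I cards altogether.
After those, each further card must be suit-I, so 243 + 6 = 249 draws guarantee 6 suit-I cards.

249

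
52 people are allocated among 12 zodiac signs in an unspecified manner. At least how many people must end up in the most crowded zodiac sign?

Pigeonhole: the 12 zodiac signs are the holes and the 52 people are the pigeons.
If every zodiac sign held at most 4 people, the total would be at most 12 × 4 = 48, which is less than 52.
So some zodiac sign holds at least ⌈52/12⌉ = 5 people.

5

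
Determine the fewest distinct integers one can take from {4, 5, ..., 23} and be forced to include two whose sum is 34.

A set avoiding the sum 34 can contain at most one of each pair {x, 34−x}, plus the 8 elements whose complement lies outside the range or equal to its own complement.
The integers 4, …, 17 (14 of them) are such a set: any two sum to at least 4+5 = 9 and at most 16+17 = 33 < 34.
By pigeonhole, any 15th integer completes one of the 6 pairs, so 15 choices force a sum of 34.

15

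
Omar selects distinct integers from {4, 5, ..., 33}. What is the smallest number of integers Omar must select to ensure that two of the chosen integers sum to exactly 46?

21

A set avoiding the sum 46 can contain at most one of each pair {x, 46−x}, plus the 10 elements whose complement lies outside the range or equal to its own complement.
The integers 4, …, 23 (20 of them) are such a set: any two sum to at least 4+5 = 9 and at most 22+23 = 45 < 46.
Any 21st integer completes one of the 10 pairs, so 21 choices force a sum of 46.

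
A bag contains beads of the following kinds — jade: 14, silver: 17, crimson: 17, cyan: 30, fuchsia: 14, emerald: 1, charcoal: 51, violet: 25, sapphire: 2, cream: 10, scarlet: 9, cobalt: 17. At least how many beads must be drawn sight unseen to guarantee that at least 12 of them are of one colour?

Put each drawn bead into a box by colour. The largest draw with every box below 12 takes min(count, 11) from each colour; colours with fewer than 11 contribute all they have.
Σ min(cᵢ, 11) = 11 + 11 + 11 + 11 + 11 + 1 + 11 + 11 + 2 + 10 + 9 + 11 = 110.
Draw number 110 + 1 = 111 must push one box to 12.

111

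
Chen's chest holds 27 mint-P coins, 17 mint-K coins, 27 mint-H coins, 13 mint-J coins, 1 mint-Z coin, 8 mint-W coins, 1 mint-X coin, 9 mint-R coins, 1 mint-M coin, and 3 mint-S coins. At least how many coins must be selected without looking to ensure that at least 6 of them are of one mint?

An adversary could hand out at most 5 coins per mint (4 mints run out sooner): 5 + 5 + 5 + 5 + 1 + 5 + 1 + 5 + 1 + 3 = 36 coins and still no mint has 6.
By pigeonhole, one more coin lands in a mint already at 5, so 37 draws are enough and 36 are not.

37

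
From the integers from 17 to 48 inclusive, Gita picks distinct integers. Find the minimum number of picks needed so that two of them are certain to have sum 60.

20

Group the elements by complementary pair {x, 60−x}: {17,43}, {18,42}, {19,41}, …, giving 13 two-element pairs, the single value 30 (it cannot pair with itself since the integers are distinct), and 5 integers whose partner 60−x falls outside [17,48].
Treating each of those 19 groups as a pigeonhole, one can pick one integer per group — 19 integers — with no two summing to 60.
The 20th integer lands in an occupied pair, forcing a sum of 60.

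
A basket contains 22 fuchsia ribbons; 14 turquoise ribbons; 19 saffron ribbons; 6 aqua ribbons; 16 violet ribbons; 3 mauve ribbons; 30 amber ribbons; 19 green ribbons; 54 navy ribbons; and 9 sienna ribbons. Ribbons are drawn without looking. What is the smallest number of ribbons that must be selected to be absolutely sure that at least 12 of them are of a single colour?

96

By the pigeonhole principle, the 10 colours are the holes; the ribbons drawn are the pigeons.
To avoid 12 of any one colour, the worst case takes at most 11 of each colour, or every ribbon of a colour that has fewer than 11.
That gives 11 + 11 + 11 + 6 + 11 + 3 + 11 + 11 + 11 + 9 = 95 ribbons with no colour reaching 12.
The next ribbon forces some colour to 12, so 95 + 1 = 96.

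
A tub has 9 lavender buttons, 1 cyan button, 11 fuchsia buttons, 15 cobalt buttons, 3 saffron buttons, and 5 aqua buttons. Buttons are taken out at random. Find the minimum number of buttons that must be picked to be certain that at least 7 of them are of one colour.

28

Put each drawn button into a box by colour. The largest draw with every box below 7 takes min(count, 6) from each colour; colours with fewer than 6 contribute all they have.
Σ min(cᵢ, 6) = 6 + 1 + 6 + 6 + 3 + 5 = 27.
Draw number 27 + 1 = 28 must push one box to 7.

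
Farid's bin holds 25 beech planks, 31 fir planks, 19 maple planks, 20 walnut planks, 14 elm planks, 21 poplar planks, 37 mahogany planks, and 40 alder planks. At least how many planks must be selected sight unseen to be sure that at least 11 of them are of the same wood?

81

By pigeonhole, the 8 woods are the holes; the planks drawn are the pigeons.
To avoid 11 of any one wood, the worst case takes at most 10 of each wood.
That gives 10 + 10 + 10 + 10 + 10 + 10 + 10 + 10 = 80 planks with no wood reaching 11.
The next plank forces some wood to 11, so 80 + 1 = 81.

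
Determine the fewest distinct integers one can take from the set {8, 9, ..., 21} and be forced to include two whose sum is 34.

11

Group the elements by complementary pair {x, 34−x}: {13,21}, {14,20}, {15,19}, …, giving 4 two-element pairs, the single value 17 (it cannot pair with itself since the integers are distinct), and 5 integers whose partner 34−x falls outside [8,21].
Treating each of those 10 groups as a pigeonhole, one can pick one integer per group — 10 integers — with no two summing to 34.
The 11th integer lands in an occupied pair, forcing a sum of 34.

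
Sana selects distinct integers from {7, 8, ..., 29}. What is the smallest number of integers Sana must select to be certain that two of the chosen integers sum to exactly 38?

14

Group the elements by complementary pair {x, 38−x}: {9,29}, {10,28}, {11,27}, …, giving 10 two-element pairs, the single value 19 (it cannot pair with itself since the integers are distinct), and 2 integers whose partner 38−x falls outside [7,29].
By the pigeonhole principle, treating each of those 13 groups as a pigeonhole, one can pick one integer per group — 13 integers — with no two summing to 38.
The 14th integer lands in an occupied pair, forcing a sum of 38.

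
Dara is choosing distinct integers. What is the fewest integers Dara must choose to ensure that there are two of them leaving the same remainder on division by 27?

28

Pigeonhole: the 27 residue classes mod 27 are the pigeonholes.
With 27 integers one could put 1 in each residue class and have no class reach 2.
The 28th integer pushes some class to 2, so 27·1 + 1 = 28.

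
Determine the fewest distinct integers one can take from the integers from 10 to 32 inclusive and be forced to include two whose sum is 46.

Group the elements by complementary pair {x, 46−x}: {14,32}, {15,31}, {16,30}, …, giving 9 two-element pairs, the single value 23 (it cannot pair with itself since the integers are distinct), and 4 integers whose partner 46−x falls outside [10,32].
By pigeonhole, treating each of those 14 groups as a pigeonhole, one can pick one integer per group — 14 integers — with no two summing to 46.
The 15th integer lands in an occupied pair, forcing a sum of 46.

15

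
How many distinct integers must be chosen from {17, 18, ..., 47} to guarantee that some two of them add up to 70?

Two chosen integers sum to 70 exactly when both halves of some pair {x, 70−x} with 23 ≤ x ≤ 70−x ≤ 47 are chosen — 12 such pairs.
The remaining 7 elements (those with no distinct partner in range) can never complete a 70-sum, so the worst case takes all of them and one from each pair: 7 + 12 = 19.
By pigeonhole, the 20th integer has to be the second member of some pair, so 19 + 1 = 20.

20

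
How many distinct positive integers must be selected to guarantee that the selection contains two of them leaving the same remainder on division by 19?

The 19 residue classes mod 19 are the pigeonholes.
With 19 integers one could put 1 in each residue class and have no class reach 2.
The 20th integer pushes some class to 2, so 19·1 + 1 = 20.

20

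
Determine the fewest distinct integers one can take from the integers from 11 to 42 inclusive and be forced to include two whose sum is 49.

Group the elements by complementary pair {x, 49−x}: {11,38}, {12,37}, {13,36}, …, giving 14 two-element pairs and 4 integers whose partner 49−x falls outside [11,42].
Pigeonhole: treating each of those 18 groups as a pigeonhole, one can pick one integer per group — 18 integers — with no two summing to 49.
The 19th integer lands in an occupied pair, forcing a sum of 49.

19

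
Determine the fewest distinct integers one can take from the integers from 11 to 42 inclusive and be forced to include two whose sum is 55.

Two chosen integers sum to 55 exactly when both halves of some pair {x, 55−x} with 13 ≤ x ≤ 55−x ≤ 42 are chosen — 15 such pairs.
The remaining 2 elements (those with no distinct partner in range) can never complete a 55-sum, so the worst case takes all of them and one from each pair: 2 + 15 = 17.
The 18th integer has to be the second member of some pair, so 17 + 1 = 18.

18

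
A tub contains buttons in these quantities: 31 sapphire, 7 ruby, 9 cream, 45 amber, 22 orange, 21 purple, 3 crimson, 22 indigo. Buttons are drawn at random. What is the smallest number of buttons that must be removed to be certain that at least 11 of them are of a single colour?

70

The 8 colours are the holes; the buttons drawn are the pigeons.
To avoid 11 of any one colour, the worst case takes at most 10 of each colour, or every button of a colour that has fewer than 10.
That gives 10 + 7 + 9 + 10 + 10 + 10 + 3 + 10 = 69 buttons with no colour reaching 11.
The next button forces some colour to 11, so 69 + 1 = 70.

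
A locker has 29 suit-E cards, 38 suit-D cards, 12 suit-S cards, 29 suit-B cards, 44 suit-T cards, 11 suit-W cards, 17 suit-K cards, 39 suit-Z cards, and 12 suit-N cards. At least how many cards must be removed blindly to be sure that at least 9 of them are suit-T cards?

In the worst case for collecting suit-T cards, every non-suit-T card comes out first.
There are 29 + 38 + 12 + 29 + 11 + 17 + 39 + 12 = 187 non-suit-T cards altogether.
After those, each further card must be suit-T, so 187 + 9 = 196 draws guarantee 9 suit-T cards.

196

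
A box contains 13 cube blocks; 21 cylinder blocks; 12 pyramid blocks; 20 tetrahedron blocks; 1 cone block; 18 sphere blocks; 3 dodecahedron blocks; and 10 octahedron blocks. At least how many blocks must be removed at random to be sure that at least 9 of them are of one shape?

53

An adversary could hand out at most 8 blocks per shape (cone, dodecahedron run out sooner): 8 + 8 + 8 + 8 + 1 + 8 + 3 + 8 = 52 blocks and still no shape has 9.
One more block lands in a shape already at 8, so 53 draws are enough and 52 are not.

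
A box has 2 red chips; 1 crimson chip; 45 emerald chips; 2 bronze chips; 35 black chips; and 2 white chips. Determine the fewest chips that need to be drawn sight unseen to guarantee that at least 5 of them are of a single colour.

By the pigeonhole principle, put each drawn chip into a box by colour. The largest draw with every box below 5 takes min(count, 4) from each colour; colours with fewer than 4 contribute all they have.
Σ min(cᵢ, 4) = 2 + 1 + 4 + 2 + 4 + 2 = 15.
Draw number 15 + 1 = 16 must push one box to 5.

16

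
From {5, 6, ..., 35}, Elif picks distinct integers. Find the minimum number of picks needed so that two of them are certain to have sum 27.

A set avoiding the sum 27 can contain at most one of each pair {x, 27−x}, plus the 13 elements whose complement lies outside the range.
The integers 14, …, 35 (22 of them) are such a set: any two sum to at least 14+15 = 29 > 27.
Pigeonhole: any 23rd integer completes one of the 9 pairs, so 23 choices force a sum of 27.

23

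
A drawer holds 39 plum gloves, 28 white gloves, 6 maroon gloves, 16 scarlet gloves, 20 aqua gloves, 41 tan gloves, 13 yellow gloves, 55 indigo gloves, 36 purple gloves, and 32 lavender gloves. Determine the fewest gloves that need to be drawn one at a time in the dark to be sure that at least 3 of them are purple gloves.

253

In the worst case for collecting purple gloves, every non-purple glove comes out first.
There are 39 + 28 + 6 + 16 + 20 + 41 + 13 + 55 + 32 = 250 non-purple gloves altogether.
After those, each further glove must be purple, so 250 + 3 = 253 draws guarantee 3 purple gloves.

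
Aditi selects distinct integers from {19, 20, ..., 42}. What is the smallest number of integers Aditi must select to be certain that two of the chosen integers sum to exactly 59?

Group the elements by complementary pair {x, 59−x}: {19,40}, {20,39}, {21,38}, …, giving 11 two-element pairs and 2 integers whose partner 59−x falls outside [19,42].
Pigeonhole: treating each of those 13 groups as a pigeonhole, one can pick one integer per group — 13 integers — with no two summing to 59.
The 14th integer lands in an occupied pair, forcing a sum of 59.

14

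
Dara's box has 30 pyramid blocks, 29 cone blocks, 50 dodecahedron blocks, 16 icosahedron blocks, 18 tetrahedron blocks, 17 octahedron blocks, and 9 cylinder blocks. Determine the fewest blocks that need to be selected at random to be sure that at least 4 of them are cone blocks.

144

In the worst case for collecting cone blocks, every non-cone block comes out first.
There are 30 + 50 + 16 + 18 + 17 + 9 = 140 non-cone blocks altogether.
After those, each further block must be cone, so 140 + 4 = 144 draws guarantee 4 cone blocks.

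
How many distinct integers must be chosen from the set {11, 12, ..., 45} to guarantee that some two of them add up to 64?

23

A set avoiding the sum 64 can contain at most one of each pair {x, 64−x}, plus the 9 elements whose complement lies outside the range or equal to its own complement.
The integers 11, …, 32 (22 of them) are such a set: any two sum to at least 11+12 = 23 and at most 31+32 = 63 < 64.
By pigeonhole, any 23rd integer completes one of the 13 pairs, so 23 choices force a sum of 64.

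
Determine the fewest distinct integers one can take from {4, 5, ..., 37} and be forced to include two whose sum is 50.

Two chosen integers sum to 50 exactly when both halves of some pair {x, 50−x} with 13 ≤ x ≤ 50−x ≤ 37 are chosen — 12 such pairs.
The remaining 10 elements (those with no distinct partner in range) can never complete a 50-sum, so the worst case takes all of them and one from each pair: 10 + 12 = 22.
The 23rd integer has to be the second member of some pair, so 22 + 1 = 23.

23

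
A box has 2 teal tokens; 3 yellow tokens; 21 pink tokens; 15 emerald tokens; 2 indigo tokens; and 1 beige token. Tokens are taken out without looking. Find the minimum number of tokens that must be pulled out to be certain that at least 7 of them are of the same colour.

21

By the pigeonhole principle, the 6 colours are the holes; the tokens drawn are the pigeons.
To avoid 7 of any one colour, the worst case takes at most 6 of each colour, or every token of a colour that has fewer than 6.
That gives 2 + 3 + 6 + 6 + 2 + 1 = 20 tokens with no colour reaching 7.
The next token forces some colour to 7, so 20 + 1 = 21.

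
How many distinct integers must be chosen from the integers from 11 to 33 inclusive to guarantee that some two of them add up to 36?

17

A set avoiding the sum 36 can contain at most one of each pair {x, 36−x}, plus the 9 elements whose complement lies outside the range or equal to its own complement.
The integers 18, …, 33 (16 of them) are such a set: any two sum to at least 18+19 = 37 > 36.
By the pigeonhole principle, any 17th integer completes one of the 7 pairs, so 17 choices force a sum of 36.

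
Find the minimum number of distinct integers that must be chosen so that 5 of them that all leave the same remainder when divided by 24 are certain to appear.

97

The 24 residue classes mod 24 are the pigeonholes.
With 96 integers one could put 4 in each residue class and have no class reach 5.
The 97th integer pushes some class to 5, so 24·4 + 1 = 97.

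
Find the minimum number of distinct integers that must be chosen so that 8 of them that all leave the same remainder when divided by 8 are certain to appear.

57

By pigeonhole, the 8 residue classes mod 8 are the pigeonholes.
With 56 integers one could put 7 in each residue class and have no class reach 8.
The 57th integer pushes some class to 8, so 8·7 + 1 = 57.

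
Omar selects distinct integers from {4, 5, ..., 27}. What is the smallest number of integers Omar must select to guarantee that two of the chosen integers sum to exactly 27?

A set avoiding the sum 27 can contain at most one of each pair {x, 27−x}, plus the 4 elements whose complement lies outside the range.
The integers 14, …, 27 (14 of them) are such a set: any two sum to at least 14+15 = 29 > 27.
By the pigeonhole principle, any 15th integer completes one of the 10 pairs, so 15 choices force a sum of 27.

15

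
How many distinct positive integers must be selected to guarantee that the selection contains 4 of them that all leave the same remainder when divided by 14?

The 14 residue classes mod 14 are the pigeonholes.
With 42 integers one could put 3 in each residue class and have no class reach 4.
The 43rd integer pushes some class to 4, so 14·3 + 1 = 43.

43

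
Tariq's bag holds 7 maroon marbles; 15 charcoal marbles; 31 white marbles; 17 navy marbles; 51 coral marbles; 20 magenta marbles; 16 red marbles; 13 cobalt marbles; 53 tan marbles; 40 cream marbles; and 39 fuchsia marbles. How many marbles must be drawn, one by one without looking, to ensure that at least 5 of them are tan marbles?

254

In the worst case for collecting tan marbles, every non-tan marble comes out first.
There are 7 + 15 + 31 + 17 + 51 + 20 + 16 + 13 + 40 + 39 = 249 non-tan marbles altogether.
After those, each further marble must be tan, so 249 + 5 = 254 draws guarantee 5 tan marbles.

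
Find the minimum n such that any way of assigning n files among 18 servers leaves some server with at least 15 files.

253

With 252 files one could put exactly 14 in each of the 18 servers, and no server would reach 15.
One more file must land in a server that already has 14, giving it 15.
So 18 × 14 + 1 = 253 files are required.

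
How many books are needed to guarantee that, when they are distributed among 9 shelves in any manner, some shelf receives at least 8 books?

With 63 books one could put exactly 7 in each of the 9 shelves, and no shelf would reach 8.
By the pigeonhole principle, one more book must land in a shelf that already has 7, giving it 8.
So 9 × 7 + 1 = 64 books are required.

64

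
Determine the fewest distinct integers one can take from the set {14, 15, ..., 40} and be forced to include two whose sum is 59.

Group the elements by complementary pair {x, 59−x}: {19,40}, {20,39}, {21,38}, …, giving 11 two-element pairs and 5 integers whose partner 59−x falls outside [14,40].
Treating each of those 16 groups as a pigeonhole, one can pick one integer per group — 16 integers — with no two summing to 59.
The 17th integer lands in an occupied pair, forcing a sum of 59.

17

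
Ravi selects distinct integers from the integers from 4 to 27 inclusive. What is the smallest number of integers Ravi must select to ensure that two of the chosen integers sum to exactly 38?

Group the elements by complementary pair {x, 38−x}: {11,27}, {12,26}, {13,25}, …, giving 8 two-element pairs, the single value 19 (it cannot pair with itself since the integers are distinct), and 7 integers whose partner 38−x falls outside [4,27].
Pigeonhole: treating each of those 16 groups as a pigeonhole, one can pick one integer per group — 16 integers — with no two summing to 38.
The 17th integer lands in an occupied pair, forcing a sum of 38.

17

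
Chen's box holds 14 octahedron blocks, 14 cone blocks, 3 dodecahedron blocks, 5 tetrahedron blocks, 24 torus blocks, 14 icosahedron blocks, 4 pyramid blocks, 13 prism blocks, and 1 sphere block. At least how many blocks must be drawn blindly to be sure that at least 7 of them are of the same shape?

44

An adversary could hand out at most 6 blocks per shape (4 shapes run out sooner): 6 + 6 + 3 + 5 + 6 + 6 + 4 + 6 + 1 = 43 blocks and still no shape has 7.
By the pigeonhole principle, one more block lands in a shape already at 6, so 44 draws are enough and 43 are not.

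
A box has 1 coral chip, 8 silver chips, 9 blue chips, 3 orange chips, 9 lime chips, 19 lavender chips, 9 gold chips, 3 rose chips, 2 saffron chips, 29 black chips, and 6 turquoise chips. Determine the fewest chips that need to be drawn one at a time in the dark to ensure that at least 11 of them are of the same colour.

71

By pigeonhole, the 11 colours are the holes; the chips drawn are the pigeons.
To avoid 11 of any one colour, the worst case takes at most 10 of each colour, or every chip of a colour that has fewer than 10.
That gives 1 + 8 + 9 + 3 + 9 + 10 + 9 + 3 + 2 + 10 + 6 = 70 chips with no colour reaching 11.
The next chip forces some colour to 11, so 70 + 1 = 71.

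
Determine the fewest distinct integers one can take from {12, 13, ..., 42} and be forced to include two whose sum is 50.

A set avoiding the sum 50 can contain at most one of each pair {x, 50−x}, plus the 5 elements whose complement lies outside the range or equal to its own complement.
The integers 25, …, 42 (18 of them) are such a set: any two sum to at least 25+26 = 51 > 50.
Any 19th integer completes one of the 13 pairs, so 19 choices force a sum of 50.

19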